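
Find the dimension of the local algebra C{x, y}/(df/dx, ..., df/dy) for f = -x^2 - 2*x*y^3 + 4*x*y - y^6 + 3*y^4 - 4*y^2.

3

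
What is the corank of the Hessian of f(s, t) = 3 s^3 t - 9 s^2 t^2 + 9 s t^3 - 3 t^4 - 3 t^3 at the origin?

2

Hessian at 0 has rank 0.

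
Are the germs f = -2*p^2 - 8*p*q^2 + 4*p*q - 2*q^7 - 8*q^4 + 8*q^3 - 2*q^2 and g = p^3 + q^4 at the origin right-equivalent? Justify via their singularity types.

No.

The Hessian of f at 0 is [[-4, 4], [4, -4]] with rank 1, so corank 1. A Groebner basis of the Jacobian ideal J(f) in C{p,q} is {p^3 - 3*p^2*q - 3*p^2/2 + 2*p*q + p/4 - q/4, p/2 + q^2 - q/2}; counting standard monomials gives mu = 6. Corank 1: A-series; mu = 6 gives A_6. The Hessian of g at 0 is [[0, 0], [0, 0]] with rank 0, so corank 2. A Groebner basis of the Jacobian ideal J(g) in C{p,q} is {q^3, p^2}; counting standard monomials gives mu = 6. Corank 2; j^3 = p^3 is a perfect cube, so E-series; the 4-jet and mu = 6 give E_6. f is A_6 but g is E_6, hence not right-equivalent.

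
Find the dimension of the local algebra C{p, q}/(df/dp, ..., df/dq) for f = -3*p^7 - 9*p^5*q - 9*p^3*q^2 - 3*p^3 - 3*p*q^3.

7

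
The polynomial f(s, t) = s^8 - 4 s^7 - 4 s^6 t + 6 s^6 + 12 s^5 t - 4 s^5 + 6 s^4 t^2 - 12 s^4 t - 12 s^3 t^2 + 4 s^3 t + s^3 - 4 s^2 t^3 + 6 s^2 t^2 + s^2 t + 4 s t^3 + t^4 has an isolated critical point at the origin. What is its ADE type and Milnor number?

Type D_5, Milnor number mu = 5.

The Hessian of f at 0 has rank 0. Corank 2; j^3 = s^2*(s + t) has shape L^2 M (L != M), so D-series; mu = 5 gives D_5.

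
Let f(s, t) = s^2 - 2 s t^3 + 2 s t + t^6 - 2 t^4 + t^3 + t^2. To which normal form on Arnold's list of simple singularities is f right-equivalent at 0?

The Hessian of f at 0 has rank 1. Corank 1: A-series; mu = 2 gives A_2.

A_2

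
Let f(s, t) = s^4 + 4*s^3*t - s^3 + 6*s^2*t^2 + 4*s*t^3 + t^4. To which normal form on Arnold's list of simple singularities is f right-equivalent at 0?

The Hessian of f at 0 is [[0, 0], [0, 0]] with rank 0, so corank 2. A Groebner basis of the Jacobian ideal J(f) in C{s,t} is {t^4, s*t^2 + t^3/3, s^2}; counting standard monomials gives mu = 6. Corank 2; j^3 = -s^3 is a perfect cube, so E-series; the 4-jet and mu = 6 give E_6.

E6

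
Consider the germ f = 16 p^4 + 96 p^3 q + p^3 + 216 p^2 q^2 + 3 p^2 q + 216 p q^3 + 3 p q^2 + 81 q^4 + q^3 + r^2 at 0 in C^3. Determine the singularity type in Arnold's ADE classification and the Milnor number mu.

Type E_{6}, Milnor number mu = 6.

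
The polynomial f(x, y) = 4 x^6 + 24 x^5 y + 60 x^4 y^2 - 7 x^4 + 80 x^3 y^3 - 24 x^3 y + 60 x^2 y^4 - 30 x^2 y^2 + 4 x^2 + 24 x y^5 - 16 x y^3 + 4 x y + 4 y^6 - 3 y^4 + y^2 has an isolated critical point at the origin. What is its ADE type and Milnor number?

The Hessian of f at 0 is [[8, 4], [4, 2]] with rank 1, so corank 1. A Groebner basis of the Jacobian ideal J(f) in C{x,y} is {y^3, x + y/2}; counting standard monomials gives mu = 3. Corank 1: A-series; mu = 3 gives A_3.

Type A_{3}, Milnor number mu = 3.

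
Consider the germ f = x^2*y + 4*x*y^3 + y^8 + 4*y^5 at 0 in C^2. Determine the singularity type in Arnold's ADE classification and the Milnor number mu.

Type D_{9}, Milnor number mu = 9.

The Hessian of f at 0 has rank 0. Corank 2; j^3 = x^2*y has shape L^2 M (L != M), so D-series; mu = 9 gives D_9.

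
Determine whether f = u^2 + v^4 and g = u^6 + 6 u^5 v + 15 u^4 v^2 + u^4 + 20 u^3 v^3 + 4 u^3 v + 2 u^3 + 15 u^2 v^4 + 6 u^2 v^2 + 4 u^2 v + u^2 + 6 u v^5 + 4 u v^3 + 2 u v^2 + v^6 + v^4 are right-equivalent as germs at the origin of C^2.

The Hessian of f at 0 is [[2, 0], [0, 0]] with rank 1, so corank 1. A Groebner basis of the Jacobian ideal J(f) in C{u,v} is {v^3, u}; counting standard monomials gives mu = 3. Corank 1: A-series; mu = 3 gives A_3. The Hessian of g at 0 is [[2, 0], [0, 0]] with rank 1, so corank 1. A Groebner basis of the Jacobian ideal J(g) in C{u,v} is {u*v^2 - 2*u*v - u - v^2, 5*u*v + 2*u + v^3 + 2*v^2, u^2 + 2*u*v + u + v^2}; counting standard monomials gives mu = 5. Corank 1: A-series; mu = 5 gives A_5. f is A_3 but g is A_5, hence not right-equivalent.

No.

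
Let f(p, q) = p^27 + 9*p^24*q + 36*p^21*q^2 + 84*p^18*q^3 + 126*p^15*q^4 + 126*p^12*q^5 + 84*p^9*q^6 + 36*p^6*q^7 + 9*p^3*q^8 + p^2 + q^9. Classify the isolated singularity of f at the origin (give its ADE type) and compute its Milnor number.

Type A8, Milnor number mu = 8.

The Hessian of f at 0 is [[2, 0], [0, 0]] with rank 1, so corank 1. A Groebner basis of the Jacobian ideal J(f) in C{p,q} is {q^8, p}; counting standard monomials gives mu = 8. Corank 1: A-series; mu = 8 gives A_8.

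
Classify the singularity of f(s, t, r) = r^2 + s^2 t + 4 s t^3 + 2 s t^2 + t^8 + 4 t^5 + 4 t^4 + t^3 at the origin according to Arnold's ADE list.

The Hessian of f at 0 has rank 1. Corank 2; j^3 = t*(s + t)^2 has shape L^2 M (L != M), so D-series; mu = 9 gives D_9.

D_{9}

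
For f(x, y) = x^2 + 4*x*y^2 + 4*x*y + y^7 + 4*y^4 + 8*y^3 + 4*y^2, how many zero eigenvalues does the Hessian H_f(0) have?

1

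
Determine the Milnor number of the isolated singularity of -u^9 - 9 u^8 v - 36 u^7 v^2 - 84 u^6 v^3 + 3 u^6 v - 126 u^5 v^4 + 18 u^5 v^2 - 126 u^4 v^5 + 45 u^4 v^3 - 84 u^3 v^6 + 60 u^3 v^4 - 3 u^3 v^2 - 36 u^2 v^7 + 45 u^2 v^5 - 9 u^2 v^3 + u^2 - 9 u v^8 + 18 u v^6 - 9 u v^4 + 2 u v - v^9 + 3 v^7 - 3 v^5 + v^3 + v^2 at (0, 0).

2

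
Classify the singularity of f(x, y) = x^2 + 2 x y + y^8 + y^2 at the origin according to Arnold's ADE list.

A_{7}

The Hessian of f at 0 has rank 1. Corank 1: A-series; mu = 7 gives A_7.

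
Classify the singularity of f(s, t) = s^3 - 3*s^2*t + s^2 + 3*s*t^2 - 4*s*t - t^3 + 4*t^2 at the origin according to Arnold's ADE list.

The Hessian of f at 0 has rank 1. Corank 1: A-series; mu = 2 gives A_2.

A_{2}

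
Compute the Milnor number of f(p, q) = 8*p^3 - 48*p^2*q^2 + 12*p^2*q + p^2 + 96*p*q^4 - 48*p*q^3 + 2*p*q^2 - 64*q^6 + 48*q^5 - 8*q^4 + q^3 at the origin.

2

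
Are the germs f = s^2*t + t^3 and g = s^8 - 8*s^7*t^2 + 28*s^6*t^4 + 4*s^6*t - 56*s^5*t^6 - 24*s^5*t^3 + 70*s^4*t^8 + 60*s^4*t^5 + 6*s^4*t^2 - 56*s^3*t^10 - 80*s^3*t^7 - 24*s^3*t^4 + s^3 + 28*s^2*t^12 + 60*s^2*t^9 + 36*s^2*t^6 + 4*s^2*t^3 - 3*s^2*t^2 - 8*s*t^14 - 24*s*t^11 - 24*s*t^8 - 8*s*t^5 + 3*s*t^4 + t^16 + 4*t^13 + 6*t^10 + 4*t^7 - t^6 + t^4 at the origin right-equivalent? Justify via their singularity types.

No.

The Hessian of f at 0 has rank 0. Corank 2; j^3 = t*(s^2 + t^2) splits into three distinct lines over C (the quadratic factor has nonzero discriminant), so D_4. The Hessian of g at 0 has rank 0. Corank 2; j^3 = s^3 is a perfect cube, so E-series; the 4-jet and mu = 6 give E_6. f is D_4 but g is E_6, hence not right-equivalent.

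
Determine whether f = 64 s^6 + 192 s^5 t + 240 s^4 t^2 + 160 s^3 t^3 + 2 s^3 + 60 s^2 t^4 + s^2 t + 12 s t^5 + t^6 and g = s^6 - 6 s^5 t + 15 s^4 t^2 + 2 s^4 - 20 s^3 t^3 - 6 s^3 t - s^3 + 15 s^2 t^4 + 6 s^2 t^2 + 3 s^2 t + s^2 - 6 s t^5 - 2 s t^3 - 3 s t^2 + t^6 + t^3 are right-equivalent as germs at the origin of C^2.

No.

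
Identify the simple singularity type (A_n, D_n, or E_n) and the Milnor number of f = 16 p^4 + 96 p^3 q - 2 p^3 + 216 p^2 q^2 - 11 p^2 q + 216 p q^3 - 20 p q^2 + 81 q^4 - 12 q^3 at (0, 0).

Type D5, Milnor number mu = 5.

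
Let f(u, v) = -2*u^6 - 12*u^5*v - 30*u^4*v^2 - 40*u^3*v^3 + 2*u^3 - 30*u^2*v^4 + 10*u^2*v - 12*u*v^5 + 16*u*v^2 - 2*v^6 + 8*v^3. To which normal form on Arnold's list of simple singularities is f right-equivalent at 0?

D_{7}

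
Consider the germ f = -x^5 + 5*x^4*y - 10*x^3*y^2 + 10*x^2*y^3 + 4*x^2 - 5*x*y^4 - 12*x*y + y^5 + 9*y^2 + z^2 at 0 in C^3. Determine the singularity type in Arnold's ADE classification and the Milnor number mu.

The Hessian of f at 0 has rank 2. Corank 1: A-series; mu = 4 gives A_4.

Type A_4, Milnor number mu = 4.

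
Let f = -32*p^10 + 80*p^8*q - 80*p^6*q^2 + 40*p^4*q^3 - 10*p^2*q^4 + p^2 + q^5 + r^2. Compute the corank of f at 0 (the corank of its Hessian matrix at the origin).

Hessian at 0 has rank 2.

1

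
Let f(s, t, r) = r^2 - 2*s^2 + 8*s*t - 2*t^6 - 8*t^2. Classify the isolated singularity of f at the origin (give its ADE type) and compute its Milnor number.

The Hessian of f at 0 has rank 2. Corank 1: A-series; mu = 5 gives A_5.

Type A5, Milnor number mu = 5.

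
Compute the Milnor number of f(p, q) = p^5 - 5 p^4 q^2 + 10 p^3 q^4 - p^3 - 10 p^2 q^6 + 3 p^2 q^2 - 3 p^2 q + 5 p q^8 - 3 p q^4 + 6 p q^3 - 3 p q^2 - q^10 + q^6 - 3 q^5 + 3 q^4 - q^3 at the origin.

The Hessian of f at 0 is [[0, 0], [0, 0]] with rank 0, so corank 2. A Groebner basis of the Jacobian ideal J(f) in C{p,q} is {-3*p^2/4 + p*q^3 + 3*p*q^2/2 - 3*p*q/2 + 3*q^3/2 - 3*q^2/4, p^2 - 2*p*q^2 + 2*p*q + q^4 - 2*q^3 + q^2, p^3 - 3*p^2/2 - 3*p*q + q^3 - 3*q^2/2, p^2*q + p^2/2 + p*q^2 + p*q + q^2/2}; counting standard monomials gives mu = 8. Corank 2; j^3 = -(p + q)^3 is a perfect cube, so E-series; the 5-jet and mu = 8 give E_8.

8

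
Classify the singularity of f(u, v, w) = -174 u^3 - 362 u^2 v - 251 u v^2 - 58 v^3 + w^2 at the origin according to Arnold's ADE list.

D_{4}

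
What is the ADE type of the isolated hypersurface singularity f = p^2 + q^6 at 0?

The Hessian of f at 0 has rank 1. Corank 1: A-series; mu = 5 gives A_5.

A5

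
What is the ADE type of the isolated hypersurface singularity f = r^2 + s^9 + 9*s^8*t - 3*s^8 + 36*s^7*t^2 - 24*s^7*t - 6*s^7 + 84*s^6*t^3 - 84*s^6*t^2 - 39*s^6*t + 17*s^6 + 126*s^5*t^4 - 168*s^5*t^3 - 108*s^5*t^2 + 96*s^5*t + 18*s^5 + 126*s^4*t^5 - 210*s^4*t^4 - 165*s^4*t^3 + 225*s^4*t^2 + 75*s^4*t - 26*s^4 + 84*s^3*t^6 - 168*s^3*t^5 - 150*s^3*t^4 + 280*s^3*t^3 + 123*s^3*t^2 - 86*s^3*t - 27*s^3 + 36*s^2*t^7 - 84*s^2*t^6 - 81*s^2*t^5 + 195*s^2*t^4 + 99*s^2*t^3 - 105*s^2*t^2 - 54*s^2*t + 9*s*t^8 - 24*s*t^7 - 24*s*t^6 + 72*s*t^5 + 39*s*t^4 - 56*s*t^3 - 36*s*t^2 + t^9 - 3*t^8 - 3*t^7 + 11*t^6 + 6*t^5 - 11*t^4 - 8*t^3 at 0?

E_6

The Hessian of f at 0 has rank 1. Corank 2; j^3 = -(3*s + 2*t)^3 is a perfect cube, so E-series; the 4-jet and mu = 6 give E_6.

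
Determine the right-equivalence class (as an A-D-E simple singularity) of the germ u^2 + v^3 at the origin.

The Hessian of f at 0 has rank 1. Corank 1: A-series; mu = 2 gives A_2.

A_{2}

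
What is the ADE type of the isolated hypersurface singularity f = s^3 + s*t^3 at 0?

The Hessian of f at 0 is [[0, 0], [0, 0]] with rank 0, so corank 2. A Groebner basis of the Jacobian ideal J(f) in C{s,t} is {s^3, s*t^2, 3*s^2 + t^3}; counting standard monomials gives mu = 7. Corank 2; j^3 = s^3 is a perfect cube, so E-series; the 4-jet and mu = 7 give E_7.

E_7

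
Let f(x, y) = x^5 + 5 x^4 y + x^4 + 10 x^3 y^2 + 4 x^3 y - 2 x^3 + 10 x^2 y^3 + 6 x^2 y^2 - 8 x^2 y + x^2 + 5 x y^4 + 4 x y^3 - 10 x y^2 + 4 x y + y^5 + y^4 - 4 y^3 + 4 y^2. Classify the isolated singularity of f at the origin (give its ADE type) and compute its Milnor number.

The Hessian of f at 0 has rank 1. Corank 1: A-series; mu = 4 gives A_4.

Type A4, Milnor number mu = 4.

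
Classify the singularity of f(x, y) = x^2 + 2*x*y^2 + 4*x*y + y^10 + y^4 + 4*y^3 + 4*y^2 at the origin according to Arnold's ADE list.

A_{9}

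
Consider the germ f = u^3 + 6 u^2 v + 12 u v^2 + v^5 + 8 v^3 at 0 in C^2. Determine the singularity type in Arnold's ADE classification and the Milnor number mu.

Type E_{8}, Milnor number mu = 8.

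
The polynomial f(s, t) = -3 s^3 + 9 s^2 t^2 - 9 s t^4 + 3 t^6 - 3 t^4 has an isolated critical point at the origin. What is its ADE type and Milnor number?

Type E_6, Milnor number mu = 6.

The Hessian of f at 0 has rank 0. Corank 2; j^3 = -3*s^3 is a perfect cube, so E-series; the 4-jet and mu = 6 give E_6.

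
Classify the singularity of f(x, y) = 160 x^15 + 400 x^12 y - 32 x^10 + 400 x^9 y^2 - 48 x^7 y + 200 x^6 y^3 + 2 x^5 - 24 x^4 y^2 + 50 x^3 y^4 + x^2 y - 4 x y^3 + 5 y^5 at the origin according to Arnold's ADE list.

D_{6}

The Hessian of f at 0 is [[0, 0], [0, 0]] with rank 0, so corank 2. A Groebner basis of the Jacobian ideal J(f) in C{x,y} is {x^3, x^2*y, 2*x^2 + x*y^2, -x*y/2 + y^3}; counting standard monomials gives mu = 6. Corank 2; j^3 = x^2*y has shape L^2 M (L != M), so D-series; mu = 6 gives D_6.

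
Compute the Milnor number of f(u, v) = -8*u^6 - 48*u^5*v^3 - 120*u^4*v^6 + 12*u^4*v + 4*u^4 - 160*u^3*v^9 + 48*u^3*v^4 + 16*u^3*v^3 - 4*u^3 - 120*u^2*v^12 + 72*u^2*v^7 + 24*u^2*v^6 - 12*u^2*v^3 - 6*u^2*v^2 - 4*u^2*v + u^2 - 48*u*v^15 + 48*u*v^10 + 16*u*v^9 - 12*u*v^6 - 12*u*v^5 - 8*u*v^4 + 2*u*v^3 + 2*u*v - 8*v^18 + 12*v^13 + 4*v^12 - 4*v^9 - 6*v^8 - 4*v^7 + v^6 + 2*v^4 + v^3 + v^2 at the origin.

2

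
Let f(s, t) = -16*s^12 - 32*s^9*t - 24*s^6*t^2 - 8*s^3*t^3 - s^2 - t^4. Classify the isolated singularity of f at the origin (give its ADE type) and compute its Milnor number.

The Hessian of f at 0 is [[-2, 0], [0, 0]] with rank 1, so corank 1. A Groebner basis of the Jacobian ideal J(f) in C{s,t} is {t^3, s}; counting standard monomials gives mu = 3. Corank 1: A-series; mu = 3 gives A_3.

Type A_{3}, Milnor number mu = 3.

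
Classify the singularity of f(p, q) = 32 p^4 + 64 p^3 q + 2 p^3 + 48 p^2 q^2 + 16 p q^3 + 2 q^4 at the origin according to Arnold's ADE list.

E_{6}

The Hessian of f at 0 is [[0, 0], [0, 0]] with rank 0, so corank 2. A Groebner basis of the Jacobian ideal J(f) in C{p,q} is {q^4, p*q^2 + q^3/6, p^2}; counting standard monomials gives mu = 6. Corank 2; j^3 = 2*p^3 is a perfect cube, so E-series; the 4-jet and mu = 6 give E_6.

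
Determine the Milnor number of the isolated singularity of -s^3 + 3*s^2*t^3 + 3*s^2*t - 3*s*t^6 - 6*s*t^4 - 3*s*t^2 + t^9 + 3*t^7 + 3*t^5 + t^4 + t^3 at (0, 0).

6

The Hessian of f at 0 has rank 0. Corank 2; j^3 = -(s - t)^3 is a perfect cube, so E-series; the 4-jet and mu = 6 give E_6.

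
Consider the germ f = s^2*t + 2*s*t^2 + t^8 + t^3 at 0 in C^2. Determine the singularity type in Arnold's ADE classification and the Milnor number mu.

Type D_9, Milnor number mu = 9.

The Hessian of f at 0 has rank 0. Corank 2; j^3 = t*(s + t)^2 has shape L^2 M (L != M), so D-series; mu = 9 gives D_9.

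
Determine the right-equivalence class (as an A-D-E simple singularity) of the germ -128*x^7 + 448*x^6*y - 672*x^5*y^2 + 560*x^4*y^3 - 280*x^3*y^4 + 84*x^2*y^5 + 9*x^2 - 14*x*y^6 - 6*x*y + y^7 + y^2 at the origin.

A6

The Hessian of f at 0 is [[18, -6], [-6, 2]] with rank 1, so corank 1. A Groebner basis of the Jacobian ideal J(f) in C{x,y} is {y^6, x - y/3}; counting standard monomials gives mu = 6. Corank 1: A-series; mu = 6 gives A_6.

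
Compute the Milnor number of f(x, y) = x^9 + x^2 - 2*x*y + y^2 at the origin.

The Hessian of f at 0 is [[2, -2], [-2, 2]] with rank 1, so corank 1. A Groebner basis of the Jacobian ideal J(f) in C{x,y} is {y^8, x - y}; counting standard monomials gives mu = 8. Corank 1: A-series; mu = 8 gives A_8.

8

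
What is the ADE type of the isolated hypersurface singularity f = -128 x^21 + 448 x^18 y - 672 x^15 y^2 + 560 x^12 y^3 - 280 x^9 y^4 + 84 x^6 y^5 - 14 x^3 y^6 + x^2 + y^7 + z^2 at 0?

The Hessian of f at 0 has rank 2. Corank 1: A-series; mu = 6 gives A_6.

A_6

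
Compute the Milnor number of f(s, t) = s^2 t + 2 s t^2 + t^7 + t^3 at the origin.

The Hessian of f at 0 is [[0, 0], [0, 0]] with rank 0, so corank 2. A Groebner basis of the Jacobian ideal J(f) in C{s,t} is {s^2/7 + t^6 - t^2/7, s^3 + t^3, s*t + t^2}; counting standard monomials gives mu = 8. Corank 2; j^3 = t*(s + t)^2 has shape L^2 M (L != M), so D-series; mu = 8 gives D_8.

8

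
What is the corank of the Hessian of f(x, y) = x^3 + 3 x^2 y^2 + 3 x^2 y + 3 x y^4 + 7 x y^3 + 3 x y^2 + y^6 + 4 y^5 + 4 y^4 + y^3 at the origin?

Hessian at 0 has rank 0.

2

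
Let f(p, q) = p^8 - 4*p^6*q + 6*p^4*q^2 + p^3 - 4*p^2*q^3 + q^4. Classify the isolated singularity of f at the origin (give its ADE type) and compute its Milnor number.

Type E6, Milnor number mu = 6.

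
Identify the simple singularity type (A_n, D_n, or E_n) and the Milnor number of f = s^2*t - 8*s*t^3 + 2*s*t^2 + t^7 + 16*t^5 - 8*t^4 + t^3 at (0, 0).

Type D_{8}, Milnor number mu = 8.

The Hessian of f at 0 is [[0, 0], [0, 0]] with rank 0, so corank 2. A Groebner basis of the Jacobian ideal J(f) in C{s,t} is {s^2*t^2 + s^2*t/2 + 16*s^2/7 - 235*s*t^2/28 + 263*s*t/112 + t^2/16, s^3 + 3*s^2*t + 64*s^2/7 - 235*s*t^2/7 + 263*s*t/28 + t^2/4, -s*t/4 + t^3 - t^2/4}; counting standard monomials gives mu = 8. Corank 2; j^3 = t*(s + t)^2 has shape L^2 M (L != M), so D-series; mu = 8 gives D_8.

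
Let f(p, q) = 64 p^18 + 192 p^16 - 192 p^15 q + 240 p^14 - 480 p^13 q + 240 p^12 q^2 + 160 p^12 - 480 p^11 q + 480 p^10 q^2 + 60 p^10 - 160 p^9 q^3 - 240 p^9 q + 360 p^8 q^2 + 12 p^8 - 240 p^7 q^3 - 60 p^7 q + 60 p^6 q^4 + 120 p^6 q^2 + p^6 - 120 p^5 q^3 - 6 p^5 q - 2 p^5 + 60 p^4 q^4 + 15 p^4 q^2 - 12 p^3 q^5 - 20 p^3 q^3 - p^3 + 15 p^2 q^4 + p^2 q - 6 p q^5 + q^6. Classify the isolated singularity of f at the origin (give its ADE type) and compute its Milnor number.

Type D7, Milnor number mu = 7.

The Hessian of f at 0 has rank 0. Corank 2; j^3 = -p^2*(p - q) has shape L^2 M (L != M), so D-series; mu = 7 gives D_7.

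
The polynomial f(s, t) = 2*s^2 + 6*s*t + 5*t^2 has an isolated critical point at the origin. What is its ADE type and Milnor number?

Type A_1, Milnor number mu = 1.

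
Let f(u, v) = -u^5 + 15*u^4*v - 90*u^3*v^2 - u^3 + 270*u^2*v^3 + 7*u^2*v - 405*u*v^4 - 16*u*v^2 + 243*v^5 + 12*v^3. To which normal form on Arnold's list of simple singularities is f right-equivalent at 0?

The Hessian of f at 0 is [[0, 0], [0, 0]] with rank 0, so corank 2. A Groebner basis of the Jacobian ideal J(f) in C{u,v} is {u*v/5 + v^4 - 2*v^2/5, u*v^2 - 2*v^3, u^2 - 5*u*v + 6*v^2}; counting standard monomials gives mu = 6. Corank 2; j^3 = -(u - 3*v)*(u - 2*v)^2 has shape L^2 M (L != M), so D-series; mu = 6 gives D_6.

D6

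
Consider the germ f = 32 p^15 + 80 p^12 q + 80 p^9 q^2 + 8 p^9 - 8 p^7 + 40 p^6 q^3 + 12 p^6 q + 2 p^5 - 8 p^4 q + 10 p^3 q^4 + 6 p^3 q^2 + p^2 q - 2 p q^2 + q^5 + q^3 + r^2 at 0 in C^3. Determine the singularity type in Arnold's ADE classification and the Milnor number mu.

Type D_6, Milnor number mu = 6.

The Hessian of f at 0 is [[0, 0, 0], [0, 0, 0], [0, 0, 2]] with rank 1, so corank 2. A Groebner basis of the Jacobian ideal J(f) in C{p,q,r} is {-p*q/2 + q^4 + q^2/2, p*q^2 - q^3, p^2 + p*q/2 - 3*q^2/2, r}; counting standard monomials gives mu = 6. Corank 2; j^3 = q*(p - q)^2 has shape L^2 M (L != M), so D-series; mu = 6 gives D_6.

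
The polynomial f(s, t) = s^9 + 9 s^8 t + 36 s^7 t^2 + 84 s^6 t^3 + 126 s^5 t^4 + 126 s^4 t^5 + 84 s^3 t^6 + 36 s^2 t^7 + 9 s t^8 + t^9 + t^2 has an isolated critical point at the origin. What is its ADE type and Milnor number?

Type A_{8}, Milnor number mu = 8.

The Hessian of f at 0 has rank 1. Corank 1: A-series; mu = 8 gives A_8.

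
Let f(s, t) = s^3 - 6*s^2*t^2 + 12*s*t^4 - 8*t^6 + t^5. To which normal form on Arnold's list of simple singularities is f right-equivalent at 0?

The Hessian of f at 0 has rank 0. Corank 2; j^3 = s^3 is a perfect cube, so E-series; the 5-jet and mu = 8 give E_8.

E8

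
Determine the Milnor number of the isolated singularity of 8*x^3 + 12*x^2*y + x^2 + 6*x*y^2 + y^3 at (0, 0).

2

The Hessian of f at 0 has rank 1. Corank 1: A-series; mu = 2 gives A_2.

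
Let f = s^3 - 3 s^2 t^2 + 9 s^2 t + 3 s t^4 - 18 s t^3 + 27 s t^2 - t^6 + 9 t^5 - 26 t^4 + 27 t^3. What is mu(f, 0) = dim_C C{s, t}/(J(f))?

The Hessian of f at 0 has rank 0. Corank 2; j^3 = (s + 3*t)^3 is a perfect cube, so E-series; the 4-jet and mu = 6 give E_6.

6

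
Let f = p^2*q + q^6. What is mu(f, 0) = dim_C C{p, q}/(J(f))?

7

The Hessian of f at 0 is [[0, 0], [0, 0]] with rank 0, so corank 2. A Groebner basis of the Jacobian ideal J(f) in C{p,q} is {p^2/6 + q^5, p^3, p*q}; counting standard monomials gives mu = 7. Corank 2; j^3 = p^2*q has shape L^2 M (L != M), so D-series; mu = 7 gives D_7.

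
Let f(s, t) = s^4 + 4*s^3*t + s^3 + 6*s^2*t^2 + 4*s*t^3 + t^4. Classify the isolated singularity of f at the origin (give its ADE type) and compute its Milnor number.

The Hessian of f at 0 is [[0, 0], [0, 0]] with rank 0, so corank 2. A Groebner basis of the Jacobian ideal J(f) in C{s,t} is {t^4, s*t^2 + t^3/3, s^2}; counting standard monomials gives mu = 6. Corank 2; j^3 = s^3 is a perfect cube, so E-series; the 4-jet and mu = 6 give E_6.

Type E_{6}, Milnor number mu = 6.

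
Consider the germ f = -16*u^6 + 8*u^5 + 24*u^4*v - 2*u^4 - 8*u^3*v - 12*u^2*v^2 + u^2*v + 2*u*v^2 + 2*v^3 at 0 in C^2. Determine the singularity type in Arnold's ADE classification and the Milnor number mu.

Type D_{4}, Milnor number mu = 4.

The Hessian of f at 0 has rank 0. Corank 2; j^3 = v*(u^2 + 2*u*v + 2*v^2) splits into three distinct lines over C (the quadratic factor has nonzero discriminant), so D_4.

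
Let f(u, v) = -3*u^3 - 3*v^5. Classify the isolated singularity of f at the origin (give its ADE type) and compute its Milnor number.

The Hessian of f at 0 has rank 0. Corank 2; j^3 = -3*u^3 is a perfect cube, so E-series; the 5-jet and mu = 8 give E_8.

Type E_{8}, Milnor number mu = 8.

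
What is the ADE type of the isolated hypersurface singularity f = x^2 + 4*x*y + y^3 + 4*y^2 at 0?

A2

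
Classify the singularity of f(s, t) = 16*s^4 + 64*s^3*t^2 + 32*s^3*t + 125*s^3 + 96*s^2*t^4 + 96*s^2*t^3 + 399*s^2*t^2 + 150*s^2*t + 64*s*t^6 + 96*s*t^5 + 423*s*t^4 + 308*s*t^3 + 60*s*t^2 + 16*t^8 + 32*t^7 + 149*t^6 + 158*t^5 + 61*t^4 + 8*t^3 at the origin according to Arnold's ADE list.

The Hessian of f at 0 is [[0, 0], [0, 0]] with rank 0, so corank 2. A Groebner basis of the Jacobian ideal J(f) in C{s,t} is {s^3 + 6*s^2/5 + 24*s*t/25 + 24*t^2/125, s^2*t - 14*s^2/5 - 56*s*t/25 - 56*t^2/125, 13*s^2/2 + s*t^2 + 26*s*t/5 + 26*t^2/25, -15*s^2 - 12*s*t + t^3 - 12*t^2/5}; counting standard monomials gives mu = 6. Corank 2; j^3 = (5*s + 2*t)^3 is a perfect cube, so E-series; the 4-jet and mu = 6 give E_6.

E_6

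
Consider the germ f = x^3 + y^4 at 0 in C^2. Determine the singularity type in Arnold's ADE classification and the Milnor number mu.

Type E6, Milnor number mu = 6.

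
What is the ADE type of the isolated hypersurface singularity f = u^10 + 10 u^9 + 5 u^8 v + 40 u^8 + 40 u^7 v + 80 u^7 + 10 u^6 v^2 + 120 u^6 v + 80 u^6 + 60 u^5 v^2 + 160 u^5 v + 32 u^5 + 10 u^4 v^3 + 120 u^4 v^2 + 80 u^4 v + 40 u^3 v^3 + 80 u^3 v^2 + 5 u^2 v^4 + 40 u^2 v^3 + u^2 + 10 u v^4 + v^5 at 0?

The Hessian of f at 0 has rank 1. Corank 1: A-series; mu = 4 gives A_4.

A_4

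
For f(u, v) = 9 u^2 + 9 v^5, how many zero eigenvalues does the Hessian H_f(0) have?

1

Hessian at 0 has rank 1.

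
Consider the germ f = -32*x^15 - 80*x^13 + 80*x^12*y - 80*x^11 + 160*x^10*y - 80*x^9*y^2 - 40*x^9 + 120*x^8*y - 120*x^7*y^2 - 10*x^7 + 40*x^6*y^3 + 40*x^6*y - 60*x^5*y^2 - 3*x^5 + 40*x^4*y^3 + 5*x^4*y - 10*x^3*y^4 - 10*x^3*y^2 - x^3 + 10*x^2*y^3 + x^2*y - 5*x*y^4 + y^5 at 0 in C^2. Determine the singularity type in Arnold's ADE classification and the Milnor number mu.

Type D_{6}, Milnor number mu = 6.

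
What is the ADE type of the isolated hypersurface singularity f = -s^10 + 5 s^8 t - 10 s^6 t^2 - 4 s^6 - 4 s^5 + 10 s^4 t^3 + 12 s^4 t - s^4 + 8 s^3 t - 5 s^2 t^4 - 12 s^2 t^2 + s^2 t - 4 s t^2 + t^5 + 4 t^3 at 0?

The Hessian of f at 0 is [[0, 0], [0, 0]] with rank 0, so corank 2. A Groebner basis of the Jacobian ideal J(f) in C{s,t} is {s^3 + 32*s^2/59 - 69*s*t/59 + 10*t^2/59, s^2*t + s*t/2 - t^2, -8*s^2/59 + s*t^2 + 187*s*t/236 - 123*t^2/118, -8*s^2/59 + 315*s*t/472 + t^3 - 187*t^2/236}; counting standard monomials gives mu = 6. Corank 2; j^3 = t*(s - 2*t)^2 has shape L^2 M (L != M), so D-series; mu = 6 gives D_6.

D6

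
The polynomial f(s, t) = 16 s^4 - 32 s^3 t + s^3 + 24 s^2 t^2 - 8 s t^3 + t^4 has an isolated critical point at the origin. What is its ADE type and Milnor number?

Type E6, Milnor number mu = 6.

The Hessian of f at 0 is [[0, 0], [0, 0]] with rank 0, so corank 2. A Groebner basis of the Jacobian ideal J(f) in C{s,t} is {t^4, s*t^2 - t^3/6, s^2}; counting standard monomials gives mu = 6. Corank 2; j^3 = s^3 is a perfect cube, so E-series; the 4-jet and mu = 6 give E_6.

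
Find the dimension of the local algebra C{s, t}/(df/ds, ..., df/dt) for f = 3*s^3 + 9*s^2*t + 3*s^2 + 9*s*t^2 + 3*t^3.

2

The Hessian of f at 0 has rank 1. Corank 1: A-series; mu = 2 gives A_2.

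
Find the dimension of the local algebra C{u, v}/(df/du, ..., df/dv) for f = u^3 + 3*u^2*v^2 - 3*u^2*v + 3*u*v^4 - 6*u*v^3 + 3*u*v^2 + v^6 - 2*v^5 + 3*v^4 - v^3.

8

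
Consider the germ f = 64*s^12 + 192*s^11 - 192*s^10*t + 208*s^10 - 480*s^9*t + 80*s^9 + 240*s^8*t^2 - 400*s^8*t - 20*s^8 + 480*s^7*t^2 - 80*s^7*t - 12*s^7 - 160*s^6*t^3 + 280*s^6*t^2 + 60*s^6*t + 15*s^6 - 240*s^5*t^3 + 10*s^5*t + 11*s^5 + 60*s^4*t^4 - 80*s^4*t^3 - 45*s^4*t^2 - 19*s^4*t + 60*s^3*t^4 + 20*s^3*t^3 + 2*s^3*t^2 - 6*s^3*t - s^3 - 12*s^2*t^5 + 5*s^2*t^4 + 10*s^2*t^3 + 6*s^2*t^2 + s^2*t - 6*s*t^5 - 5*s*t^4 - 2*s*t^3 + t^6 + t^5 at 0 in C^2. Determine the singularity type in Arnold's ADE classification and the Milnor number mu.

The Hessian of f at 0 has rank 0. Corank 2; j^3 = -s^2*(s - t) has shape L^2 M (L != M), so D-series; mu = 7 gives D_7.

Type D7, Milnor number mu = 7.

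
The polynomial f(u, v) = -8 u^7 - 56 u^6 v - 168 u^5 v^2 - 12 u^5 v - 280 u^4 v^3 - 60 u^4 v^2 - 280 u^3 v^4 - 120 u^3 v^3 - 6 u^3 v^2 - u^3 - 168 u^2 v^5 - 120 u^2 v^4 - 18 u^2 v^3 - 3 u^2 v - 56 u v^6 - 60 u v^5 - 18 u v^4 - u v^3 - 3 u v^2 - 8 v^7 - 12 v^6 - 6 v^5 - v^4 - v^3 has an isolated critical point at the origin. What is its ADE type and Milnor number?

The Hessian of f at 0 has rank 0. Corank 2; j^3 = -(u + v)^3 is a perfect cube, so E-series; the 4-jet and mu = 7 give E_7.

Type E_{7}, Milnor number mu = 7.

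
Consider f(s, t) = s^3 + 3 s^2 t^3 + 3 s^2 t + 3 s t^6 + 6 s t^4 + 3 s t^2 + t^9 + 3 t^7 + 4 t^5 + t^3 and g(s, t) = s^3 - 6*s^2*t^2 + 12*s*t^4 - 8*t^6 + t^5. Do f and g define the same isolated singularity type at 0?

Yes.

The Hessian of f at 0 has rank 0. Corank 2; j^3 = (s + t)^3 is a perfect cube, so E-series; the 5-jet and mu = 8 give E_8. The Hessian of g at 0 has rank 0. Corank 2; j^3 = s^3 is a perfect cube, so E-series; the 5-jet and mu = 8 give E_8. Both have type E_8, hence right-equivalent.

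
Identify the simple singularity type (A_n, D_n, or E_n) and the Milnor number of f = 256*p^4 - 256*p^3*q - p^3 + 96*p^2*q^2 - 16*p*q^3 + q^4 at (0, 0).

Type E6, Milnor number mu = 6.

The Hessian of f at 0 has rank 0. Corank 2; j^3 = -p^3 is a perfect cube, so E-series; the 4-jet and mu = 6 give E_6.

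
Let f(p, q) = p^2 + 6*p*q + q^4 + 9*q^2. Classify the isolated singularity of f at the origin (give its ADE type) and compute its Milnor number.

The Hessian of f at 0 is [[2, 6], [6, 18]] with rank 1, so corank 1. A Groebner basis of the Jacobian ideal J(f) in C{p,q} is {q^3, p + 3*q}; counting standard monomials gives mu = 3. Corank 1: A-series; mu = 3 gives A_3.

Type A3, Milnor number mu = 3.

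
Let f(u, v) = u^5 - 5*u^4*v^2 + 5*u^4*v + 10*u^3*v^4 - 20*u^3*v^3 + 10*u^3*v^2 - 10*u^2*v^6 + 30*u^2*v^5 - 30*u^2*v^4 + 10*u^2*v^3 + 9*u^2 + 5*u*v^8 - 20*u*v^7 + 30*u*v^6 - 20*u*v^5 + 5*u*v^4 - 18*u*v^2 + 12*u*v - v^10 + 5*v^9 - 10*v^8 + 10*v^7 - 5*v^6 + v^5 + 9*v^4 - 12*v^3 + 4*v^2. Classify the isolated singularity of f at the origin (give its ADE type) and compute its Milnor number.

Type A_4, Milnor number mu = 4.

The Hessian of f at 0 has rank 1. Corank 1: A-series; mu = 4 gives A_4.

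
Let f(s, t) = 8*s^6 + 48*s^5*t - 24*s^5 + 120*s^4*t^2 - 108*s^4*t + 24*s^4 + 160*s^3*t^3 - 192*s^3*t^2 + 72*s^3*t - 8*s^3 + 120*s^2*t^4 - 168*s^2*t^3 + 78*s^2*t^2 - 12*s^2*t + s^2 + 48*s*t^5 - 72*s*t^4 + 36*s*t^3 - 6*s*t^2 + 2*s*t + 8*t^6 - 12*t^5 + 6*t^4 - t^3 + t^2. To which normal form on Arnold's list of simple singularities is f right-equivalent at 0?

The Hessian of f at 0 has rank 1. Corank 1: A-series; mu = 2 gives A_2.

A_{2}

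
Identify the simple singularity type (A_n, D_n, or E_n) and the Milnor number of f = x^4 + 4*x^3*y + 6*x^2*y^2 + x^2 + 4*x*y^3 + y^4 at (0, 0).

Type A_3, Milnor number mu = 3.

The Hessian of f at 0 is [[2, 0], [0, 0]] with rank 1, so corank 1. A Groebner basis of the Jacobian ideal J(f) in C{x,y} is {y^3, x}; counting standard monomials gives mu = 3. Corank 1: A-series; mu = 3 gives A_3.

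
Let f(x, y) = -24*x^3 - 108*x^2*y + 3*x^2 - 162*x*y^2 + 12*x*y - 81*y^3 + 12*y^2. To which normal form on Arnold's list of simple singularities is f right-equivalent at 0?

The Hessian of f at 0 has rank 1. Corank 1: A-series; mu = 2 gives A_2.

A2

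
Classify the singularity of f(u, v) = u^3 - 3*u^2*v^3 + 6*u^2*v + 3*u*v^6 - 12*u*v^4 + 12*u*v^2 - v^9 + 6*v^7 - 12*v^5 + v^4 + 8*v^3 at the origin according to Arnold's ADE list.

E6

The Hessian of f at 0 has rank 0. Corank 2; j^3 = (u + 2*v)^3 is a perfect cube, so E-series; the 4-jet and mu = 6 give E_6.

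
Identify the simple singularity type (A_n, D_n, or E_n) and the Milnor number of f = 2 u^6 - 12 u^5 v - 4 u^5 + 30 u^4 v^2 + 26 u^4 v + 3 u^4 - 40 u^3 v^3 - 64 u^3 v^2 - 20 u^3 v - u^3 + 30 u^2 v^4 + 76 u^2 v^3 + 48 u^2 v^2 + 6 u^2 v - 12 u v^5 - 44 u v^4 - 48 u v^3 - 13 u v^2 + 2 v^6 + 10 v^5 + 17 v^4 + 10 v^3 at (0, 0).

The Hessian of f at 0 is [[0, 0], [0, 0]] with rank 0, so corank 2. A Groebner basis of the Jacobian ideal J(f) in C{u,v} is {v^3, u^2 - 11*v^2/3, u*v - 2*v^2}; counting standard monomials gives mu = 4. Corank 2; j^3 = -(u - 2*v)*(u^2 - 4*u*v + 5*v^2) splits into three distinct lines over C (the quadratic factor has nonzero discriminant), so D_4.

Type D4, Milnor number mu = 4.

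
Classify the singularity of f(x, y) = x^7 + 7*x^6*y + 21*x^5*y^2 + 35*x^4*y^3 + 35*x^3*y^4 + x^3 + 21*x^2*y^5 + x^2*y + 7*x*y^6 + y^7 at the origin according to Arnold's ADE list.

D8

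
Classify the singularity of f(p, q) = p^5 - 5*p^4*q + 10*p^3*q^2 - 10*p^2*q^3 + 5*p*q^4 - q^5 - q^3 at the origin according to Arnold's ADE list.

E8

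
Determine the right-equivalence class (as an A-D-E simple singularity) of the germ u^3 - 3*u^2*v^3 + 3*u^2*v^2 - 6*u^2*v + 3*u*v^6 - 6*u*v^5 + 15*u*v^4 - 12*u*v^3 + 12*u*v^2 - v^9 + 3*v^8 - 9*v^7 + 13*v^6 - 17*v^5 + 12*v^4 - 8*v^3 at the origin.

E8

The Hessian of f at 0 is [[0, 0], [0, 0]] with rank 0, so corank 2. A Groebner basis of the Jacobian ideal J(f) in C{u,v} is {-u^2/2 + u*v^3 - u*v^2 + 2*u*v + 2*v^3 - 2*v^2, v^4, u^3 + 6*u^2 - 24*u*v - 8*v^3 + 24*v^2, u^2*v + u^2 - 2*u*v^2 - 4*u*v + 4*v^2}; counting standard monomials gives mu = 8. Corank 2; j^3 = (u - 2*v)^3 is a perfect cube, so E-series; the 5-jet and mu = 8 give E_8.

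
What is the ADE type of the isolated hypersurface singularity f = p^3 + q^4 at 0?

E_{6}

The Hessian of f at 0 has rank 0. Corank 2; j^3 = p^3 is a perfect cube, so E-series; the 4-jet and mu = 6 give E_6.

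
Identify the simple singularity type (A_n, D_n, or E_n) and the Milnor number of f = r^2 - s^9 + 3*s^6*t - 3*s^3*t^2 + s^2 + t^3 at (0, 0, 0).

Type A2, Milnor number mu = 2.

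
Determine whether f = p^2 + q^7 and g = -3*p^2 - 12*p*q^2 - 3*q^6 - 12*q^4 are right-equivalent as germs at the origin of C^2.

No.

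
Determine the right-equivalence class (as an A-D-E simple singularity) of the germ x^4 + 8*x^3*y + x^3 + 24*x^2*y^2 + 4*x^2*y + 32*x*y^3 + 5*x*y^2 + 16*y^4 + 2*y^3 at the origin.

The Hessian of f at 0 has rank 0. Corank 2; j^3 = (x + y)^2*(x + 2*y) has shape L^2 M (L != M), so D-series; mu = 5 gives D_5.

D5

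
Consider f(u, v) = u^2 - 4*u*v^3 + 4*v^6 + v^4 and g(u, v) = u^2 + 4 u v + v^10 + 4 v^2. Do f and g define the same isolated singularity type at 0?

The Hessian of f at 0 has rank 1. Corank 1: A-series; mu = 3 gives A_3. The Hessian of g at 0 has rank 1. Corank 1: A-series; mu = 9 gives A_9. f is A_3 but g is A_9, hence not right-equivalent.

No.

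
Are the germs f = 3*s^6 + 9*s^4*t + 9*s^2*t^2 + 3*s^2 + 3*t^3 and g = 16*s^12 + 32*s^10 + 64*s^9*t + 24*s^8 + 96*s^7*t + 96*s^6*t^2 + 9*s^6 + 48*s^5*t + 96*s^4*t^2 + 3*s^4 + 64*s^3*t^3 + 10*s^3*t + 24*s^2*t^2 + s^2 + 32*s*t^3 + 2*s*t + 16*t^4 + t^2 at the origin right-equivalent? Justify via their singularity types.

No.

The Hessian of f at 0 has rank 1. Corank 1: A-series; mu = 2 gives A_2. The Hessian of g at 0 has rank 1. Corank 1: A-series; mu = 3 gives A_3. f is A_2 but g is A_3, hence not right-equivalent.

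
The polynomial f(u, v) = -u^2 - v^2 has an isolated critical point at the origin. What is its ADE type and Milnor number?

Type A1, Milnor number mu = 1.

The Hessian of f at 0 has rank 2. Corank 0: nondegenerate Morse point, so A_1.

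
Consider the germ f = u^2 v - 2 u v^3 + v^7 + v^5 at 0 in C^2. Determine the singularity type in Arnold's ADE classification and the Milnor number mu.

Type D_8, Milnor number mu = 8.

The Hessian of f at 0 has rank 0. Corank 2; j^3 = u^2*v has shape L^2 M (L != M), so D-series; mu = 8 gives D_8.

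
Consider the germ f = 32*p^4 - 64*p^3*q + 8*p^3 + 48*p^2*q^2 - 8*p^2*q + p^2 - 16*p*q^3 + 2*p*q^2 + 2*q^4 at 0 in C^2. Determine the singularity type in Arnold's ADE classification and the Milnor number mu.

Type A3, Milnor number mu = 3.

The Hessian of f at 0 has rank 1. Corank 1: A-series; mu = 3 gives A_3.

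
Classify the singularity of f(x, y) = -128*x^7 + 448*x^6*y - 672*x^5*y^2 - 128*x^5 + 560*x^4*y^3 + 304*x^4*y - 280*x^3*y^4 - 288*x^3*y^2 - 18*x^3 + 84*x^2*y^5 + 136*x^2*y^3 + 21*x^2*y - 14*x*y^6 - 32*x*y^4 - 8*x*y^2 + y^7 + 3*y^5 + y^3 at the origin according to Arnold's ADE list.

D_6

The Hessian of f at 0 is [[0, 0], [0, 0]] with rank 0, so corank 2. A Groebner basis of the Jacobian ideal J(f) in C{x,y} is {243*x*y/7 + y^4 - 81*y^2/7, x*y^2 - y^3/3, x^2 - 19*x*y/21 + 4*y^2/21}; counting standard monomials gives mu = 6. Corank 2; j^3 = -(2*x - y)*(3*x - y)^2 has shape L^2 M (L != M), so D-series; mu = 6 gives D_6.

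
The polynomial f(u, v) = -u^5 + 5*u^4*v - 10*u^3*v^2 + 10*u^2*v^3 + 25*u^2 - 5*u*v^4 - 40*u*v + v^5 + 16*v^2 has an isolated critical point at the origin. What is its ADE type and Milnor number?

Type A4, Milnor number mu = 4.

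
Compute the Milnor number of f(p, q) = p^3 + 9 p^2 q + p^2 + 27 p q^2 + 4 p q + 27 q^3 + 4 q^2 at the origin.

2

The Hessian of f at 0 has rank 1. Corank 1: A-series; mu = 2 gives A_2.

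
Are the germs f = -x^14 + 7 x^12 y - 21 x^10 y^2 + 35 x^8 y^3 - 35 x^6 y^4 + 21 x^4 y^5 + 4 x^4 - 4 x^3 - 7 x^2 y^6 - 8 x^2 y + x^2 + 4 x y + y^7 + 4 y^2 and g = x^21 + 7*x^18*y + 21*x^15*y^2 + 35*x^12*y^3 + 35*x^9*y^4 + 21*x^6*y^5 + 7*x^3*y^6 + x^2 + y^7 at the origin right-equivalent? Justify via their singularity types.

Yes.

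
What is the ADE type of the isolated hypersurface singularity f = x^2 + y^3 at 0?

A_2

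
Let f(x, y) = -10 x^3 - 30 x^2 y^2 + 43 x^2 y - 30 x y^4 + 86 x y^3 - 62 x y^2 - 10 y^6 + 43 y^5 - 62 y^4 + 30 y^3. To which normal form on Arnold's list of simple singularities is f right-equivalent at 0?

D_4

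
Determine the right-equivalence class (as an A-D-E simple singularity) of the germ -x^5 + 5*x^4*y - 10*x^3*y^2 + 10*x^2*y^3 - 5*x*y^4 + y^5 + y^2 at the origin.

The Hessian of f at 0 has rank 1. Corank 1: A-series; mu = 4 gives A_4.

A_4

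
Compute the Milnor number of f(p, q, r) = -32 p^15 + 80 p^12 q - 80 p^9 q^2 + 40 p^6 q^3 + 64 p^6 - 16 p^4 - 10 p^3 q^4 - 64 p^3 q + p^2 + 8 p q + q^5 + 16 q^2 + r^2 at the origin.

4

The Hessian of f at 0 has rank 2. Corank 1: A-series; mu = 4 gives A_4.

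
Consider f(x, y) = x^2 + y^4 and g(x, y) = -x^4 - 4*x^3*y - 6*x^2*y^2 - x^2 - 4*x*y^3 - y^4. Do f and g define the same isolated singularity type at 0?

Yes.

The Hessian of f at 0 is [[2, 0], [0, 0]] with rank 1, so corank 1. A Groebner basis of the Jacobian ideal J(f) in C{x,y} is {y^3, x}; counting standard monomials gives mu = 3. Corank 1: A-series; mu = 3 gives A_3. The Hessian of g at 0 is [[-2, 0], [0, 0]] with rank 1, so corank 1. A Groebner basis of the Jacobian ideal J(g) in C{x,y} is {y^3, x}; counting standard monomials gives mu = 3. Corank 1: A-series; mu = 3 gives A_3. Both have type A_3, hence right-equivalent.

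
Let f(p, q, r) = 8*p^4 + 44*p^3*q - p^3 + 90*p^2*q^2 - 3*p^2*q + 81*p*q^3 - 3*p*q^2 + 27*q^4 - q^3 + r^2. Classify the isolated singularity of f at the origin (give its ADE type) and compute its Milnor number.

The Hessian of f at 0 has rank 1. Corank 2; j^3 = -(p + q)^3 is a perfect cube, so E-series; the 4-jet and mu = 7 give E_7.

Type E_{7}, Milnor number mu = 7.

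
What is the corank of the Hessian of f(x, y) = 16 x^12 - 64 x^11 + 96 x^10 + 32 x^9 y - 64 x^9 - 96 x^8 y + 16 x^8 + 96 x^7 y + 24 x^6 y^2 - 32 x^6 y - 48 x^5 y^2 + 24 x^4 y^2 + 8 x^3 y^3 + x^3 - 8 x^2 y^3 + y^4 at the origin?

2

Hessian at 0 has rank 0.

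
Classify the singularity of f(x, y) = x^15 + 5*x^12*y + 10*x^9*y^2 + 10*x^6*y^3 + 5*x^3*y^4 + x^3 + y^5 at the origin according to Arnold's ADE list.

E_{8}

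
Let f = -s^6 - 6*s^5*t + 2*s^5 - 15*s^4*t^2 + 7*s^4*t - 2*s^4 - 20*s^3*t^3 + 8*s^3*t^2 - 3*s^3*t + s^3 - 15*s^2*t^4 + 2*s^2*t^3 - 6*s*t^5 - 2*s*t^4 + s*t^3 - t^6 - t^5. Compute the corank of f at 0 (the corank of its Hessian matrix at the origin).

2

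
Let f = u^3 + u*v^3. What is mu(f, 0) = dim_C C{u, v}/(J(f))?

The Hessian of f at 0 is [[0, 0], [0, 0]] with rank 0, so corank 2. A Groebner basis of the Jacobian ideal J(f) in C{u,v} is {u^3, u*v^2, 3*u^2 + v^3}; counting standard monomials gives mu = 7. Corank 2; j^3 = u^3 is a perfect cube, so E-series; the 4-jet and mu = 7 give E_7.

7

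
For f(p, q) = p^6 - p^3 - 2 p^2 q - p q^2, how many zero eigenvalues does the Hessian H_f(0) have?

2

Hessian at 0 has rank 0.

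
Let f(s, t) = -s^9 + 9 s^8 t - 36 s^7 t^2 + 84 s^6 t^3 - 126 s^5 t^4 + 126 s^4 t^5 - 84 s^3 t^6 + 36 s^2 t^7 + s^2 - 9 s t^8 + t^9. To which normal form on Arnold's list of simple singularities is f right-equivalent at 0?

A_{8}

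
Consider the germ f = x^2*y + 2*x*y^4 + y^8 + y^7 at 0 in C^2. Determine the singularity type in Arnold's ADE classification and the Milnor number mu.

Type D_9, Milnor number mu = 9.

The Hessian of f at 0 is [[0, 0], [0, 0]] with rank 0, so corank 2. A Groebner basis of the Jacobian ideal J(f) in C{x,y} is {x^2*y^2, 8*x^2*y + x^2 + x*y^3, x*y + y^4, x^3}; counting standard monomials gives mu = 9. Corank 2; j^3 = x^2*y has shape L^2 M (L != M), so D-series; mu = 9 gives D_9.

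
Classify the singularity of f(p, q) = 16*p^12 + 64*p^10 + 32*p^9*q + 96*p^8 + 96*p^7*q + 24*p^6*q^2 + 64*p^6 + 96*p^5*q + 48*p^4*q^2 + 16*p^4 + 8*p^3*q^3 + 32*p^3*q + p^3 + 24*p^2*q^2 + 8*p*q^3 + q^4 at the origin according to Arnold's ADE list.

E_6

The Hessian of f at 0 has rank 0. Corank 2; j^3 = p^3 is a perfect cube, so E-series; the 4-jet and mu = 6 give E_6.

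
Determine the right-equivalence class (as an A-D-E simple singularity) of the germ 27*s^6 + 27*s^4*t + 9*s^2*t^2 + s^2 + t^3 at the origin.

A_2

The Hessian of f at 0 is [[2, 0], [0, 0]] with rank 1, so corank 1. A Groebner basis of the Jacobian ideal J(f) in C{s,t} is {t^2, s}; counting standard monomials gives mu = 2. Corank 1: A-series; mu = 2 gives A_2.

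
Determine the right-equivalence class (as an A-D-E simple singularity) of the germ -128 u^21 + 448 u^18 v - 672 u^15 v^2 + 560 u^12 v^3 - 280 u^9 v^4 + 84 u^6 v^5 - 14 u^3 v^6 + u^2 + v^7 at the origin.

A_6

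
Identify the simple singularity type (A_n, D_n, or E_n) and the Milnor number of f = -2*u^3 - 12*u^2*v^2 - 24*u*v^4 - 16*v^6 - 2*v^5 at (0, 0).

Type E8, Milnor number mu = 8.

The Hessian of f at 0 has rank 0. Corank 2; j^3 = -2*u^3 is a perfect cube, so E-series; the 5-jet and mu = 8 give E_8.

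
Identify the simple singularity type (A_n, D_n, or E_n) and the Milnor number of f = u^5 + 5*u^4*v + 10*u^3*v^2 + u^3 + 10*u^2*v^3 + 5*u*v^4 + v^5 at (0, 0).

The Hessian of f at 0 has rank 0. Corank 2; j^3 = u^3 is a perfect cube, so E-series; the 5-jet and mu = 8 give E_8.

Type E8, Milnor number mu = 8.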